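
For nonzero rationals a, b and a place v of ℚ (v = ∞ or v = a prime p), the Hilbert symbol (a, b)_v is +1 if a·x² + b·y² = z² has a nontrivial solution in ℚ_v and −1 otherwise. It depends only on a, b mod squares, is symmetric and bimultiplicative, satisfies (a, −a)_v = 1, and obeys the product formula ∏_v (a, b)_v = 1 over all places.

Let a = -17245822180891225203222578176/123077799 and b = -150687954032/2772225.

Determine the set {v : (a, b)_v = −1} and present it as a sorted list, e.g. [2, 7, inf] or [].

(a, b) ≡ (-30103311, -1588463) mod (ℚ^×)²; places V = {2, 3, 5, 7, 11, 13, 17, 37, 41, 43, 53, ∞}.
(a,b)_7: α=1, u≡3; β=2, v≡6 (mod 7); (3|7)=-1, (6|7)=-1; sign (−1)^0·-1^2·-1^1 = -1.
(a,b)_37: α=-1, u≡25; β=-2, v≡1 (mod 37); (25|37)=+1, (1|37)=+1; sign (−1)^0·+1^-2·+1^-1 = +1.
(a,b)_13: α=-2, u≡3; β=0, v≡8 (mod 13); (3|13)=+1, (8|13)=-1; sign (−1)^0·+1^0·-1^-2 = +1.
(a,b)_3: α=-9, u≡2; β=-4, v≡1 (mod 3); (2|3)=-1, (1|3)=+1; sign (−1)^0·-1^-4·+1^-9 = +1.
(a,b)_41: α=4, u≡1; β=1, v≡39 (mod 41); (1|41)=+1, (39|41)=+1; sign (−1)^0·+1^1·+1^4 = +1.
(a,b)_2: α=10, β=4; u≡1, v≡1 (mod 8); ε(u)ε(v)=0·0, αω(v)=10·0, βω(u)=4·0; sum ≡ 0  ⇒  +1.
(a,b)_∞: sgn(-30103311)=−, sgn(-1588463)=−, so -1.
(a,b)_17: α=3, u≡5; β=1, v≡6 (mod 17); (5|17)=-1, (6|17)=-1; sign (−1)^0·-1^1·-1^3 = +1.
(a,b)_43: α=3, u≡11; β=1, v≡7 (mod 43); (11|43)=+1, (7|43)=-1; sign (−1)^1·+1^1·-1^3 = +1.
(a,b)_5: α=0, u≡1; β=-2, v≡2 (mod 5); (1|5)=+1, (2|5)=-1; sign (−1)^0·+1^-2·-1^0 = +1.
(a,b)_53: α=3, u≡14; β=1, v≡45 (mod 53); (14|53)=-1, (45|53)=-1; sign (−1)^0·-1^1·-1^3 = +1.
(a,b)_11: α=4, u≡3; β=2, v≡4 (mod 11); (3|11)=+1, (4|11)=+1; sign (−1)^0·+1^2·+1^4 = +1.
(-30103311, -1588463 / ℚ) ramifies at {7, ∞}: a division algebra.

[7, inf]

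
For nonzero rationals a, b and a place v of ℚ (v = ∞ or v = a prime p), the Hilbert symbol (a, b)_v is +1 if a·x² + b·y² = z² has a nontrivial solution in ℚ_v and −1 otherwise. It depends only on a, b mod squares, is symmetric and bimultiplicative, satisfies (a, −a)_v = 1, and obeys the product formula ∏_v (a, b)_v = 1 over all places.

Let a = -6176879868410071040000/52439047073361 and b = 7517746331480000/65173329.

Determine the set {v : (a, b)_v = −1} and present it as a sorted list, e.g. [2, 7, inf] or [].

[2, 17]

(a, b) ≡ (-29, 5423) mod (ℚ^×)²; places V = {2, 3, 5, 7, 11, 13, 17, 23, 29, ∞}.
(a,b)_3: α=-8, u≡1; β=-6, v≡2 (mod 3); (1|3)=+1, (2|3)=-1; sign (−1)^0·+1^-6·-1^-8 = +1.
(a,b)_11: α=2, u≡5; β=1, v≡1 (mod 11); (5|11)=+1, (1|11)=+1; sign (−1)^0·+1^1·+1^2 = +1.
(a,b)_23: α=-4, u≡15; β=-2, v≡13 (mod 23); (15|23)=-1, (13|23)=+1; sign (−1)^0·-1^-2·+1^-4 = +1.
(a,b)_7: α=0, u≡6; β=2, v≡6 (mod 7); (6|7)=-1, (6|7)=-1; sign (−1)^0·-1^2·-1^0 = +1.
(a,b)_2: α=14, β=6; u≡3, v≡7 (mod 8); ε(u)ε(v)=1·1, αω(v)=14·0, βω(u)=6·1; sum ≡ 1  ⇒  -1.
(a,b)_5: α=4, u≡1; β=4, v≡2 (mod 5); (1|5)=+1, (2|5)=-1; sign (−1)^0·+1^4·-1^4 = +1.
(a,b)_13: α=-4, u≡12; β=-2, v≡2 (mod 13); (12|13)=+1, (2|13)=-1; sign (−1)^0·+1^-2·-1^-4 = +1.
(a,b)_17: α=2, u≡5; β=1, v≡8 (mod 17); (5|17)=-1, (8|17)=+1; sign (−1)^0·-1^1·+1^2 = -1.
(a,b)_∞: sgn(-29)=−, sgn(5423)=+, so +1.
(a,b)_29: α=7, u≡25; β=5, v≡4 (mod 29); (25|29)=+1, (4|29)=+1; sign (−1)^0·+1^5·+1^7 = +1.
|Ram(-29, 5423)| = 2, even; anisotropic at {2, 17}.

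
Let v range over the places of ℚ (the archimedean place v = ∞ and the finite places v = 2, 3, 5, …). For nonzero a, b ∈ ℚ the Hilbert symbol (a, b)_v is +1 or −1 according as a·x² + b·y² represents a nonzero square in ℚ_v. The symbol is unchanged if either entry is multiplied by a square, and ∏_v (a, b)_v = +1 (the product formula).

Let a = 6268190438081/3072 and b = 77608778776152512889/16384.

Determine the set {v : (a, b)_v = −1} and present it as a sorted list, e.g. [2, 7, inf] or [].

(a, b) ≡ (7599867, 15249) mod (ℚ^×)²; places V = {2, 3, 7, 11, 13, 17, 19, 23, 31, ∞}.
(a,b)_2: α=-10, β=-14; u≡3, v≡1 (mod 8); ε(u)ε(v)=1·0, αω(v)=-10·0, βω(u)=-14·1; sum ≡ 0  ⇒  +1.
(a,b)_31: α=1, u≡2; β=2, v≡2 (mod 31); (2|31)=+1, (2|31)=+1; sign (−1)^0·+1^2·+1^1 = +1.
(a,b)_11: α=5, u≡4; β=6, v≡3 (mod 11); (4|11)=+1, (3|11)=+1; sign (−1)^0·+1^6·+1^5 = +1.
(a,b)_3: α=-1, u≡2; β=1, v≡1 (mod 3); (2|3)=-1, (1|3)=+1; sign (−1)^1·-1^1·+1^-1 = +1.
(a,b)_23: α=1, u≡14; β=1, v≡15 (mod 23); (14|23)=-1, (15|23)=-1; sign (−1)^1·-1^1·-1^1 = -1.
(a,b)_7: α=0, u≡2; β=2, v≡6 (mod 7); (2|7)=+1, (6|7)=-1; sign (−1)^0·+1^2·-1^0 = +1.
(a,b)_∞: sgn(7599867)=+, sgn(15249)=+, so +1.
(a,b)_17: α=1, u≡13; β=1, v≡15 (mod 17); (13|17)=+1, (15|17)=+1; sign (−1)^0·+1^1·+1^1 = +1.
(a,b)_13: α=2, u≡7; β=3, v≡10 (mod 13); (7|13)=-1, (10|13)=+1; sign (−1)^0·-1^3·+1^2 = -1.
(a,b)_19: α=1, u≡4; β=2, v≡6 (mod 19); (4|19)=+1, (6|19)=+1; sign (−1)^0·+1^2·+1^1 = +1.
Ram(7599867, 15249) = {13, 23}; no ℚ_13-point on the conic.

[13, 23]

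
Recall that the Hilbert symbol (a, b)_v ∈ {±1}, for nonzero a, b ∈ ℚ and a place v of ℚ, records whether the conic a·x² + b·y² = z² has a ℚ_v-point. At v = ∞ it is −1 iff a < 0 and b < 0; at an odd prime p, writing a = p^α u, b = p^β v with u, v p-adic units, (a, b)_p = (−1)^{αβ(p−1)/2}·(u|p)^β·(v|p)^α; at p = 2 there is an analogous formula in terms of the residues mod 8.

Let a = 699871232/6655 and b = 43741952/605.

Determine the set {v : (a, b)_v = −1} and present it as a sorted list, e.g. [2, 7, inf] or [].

Mod squares: a ≡ 17765, b ≡ 1615. Check v ∈ {∞, 2, 5, 11, 17, 19, 23}.
v=5: a=5^-1·(≡2), b=5^-1·(≡2) mod 5; (2|5)=-1, (2|5)=-1; (−1)^{-1·-1·2}·(-1)^-1·(-1)^-1 = +1.
v=23: a=23^2·(≡6), b=23^2·(≡7) mod 23; (6|23)=+1, (7|23)=-1; (−1)^{2·2·11}·(+1)^2·(-1)^2 = +1.
v=11: a=11^-3·(≡1), b=11^-2·(≡9) mod 11; (1|11)=+1, (9|11)=+1; (−1)^{-3·-2·5}·(+1)^-2·(+1)^-3 = +1.
v=17: a=17^1·(≡8), b=17^1·(≡14) mod 17; (8|17)=+1, (14|17)=-1; (−1)^{1·1·8}·(+1)^1·(-1)^1 = -1.
v=19: a=19^1·(≡17), b=19^1·(≡1) mod 19; (17|19)=+1, (1|19)=+1; (−1)^{1·1·9}·(+1)^1·(+1)^1 = -1.
v=∞: 17765 > 0 and 1615 > 0  ⇒  (a,b)_∞ = +1.
v=2: v_2(a)=12, v_2(b)=8; units ≡ 5, 7 (mod 8); ε·ε+αω+βω = 0·1+12·0+8·1 ≡ 0  ⇒  (a,b)_2 = +1.
Ram(17765, 1615) = {17, 19}; no ℚ_17-point on the conic.

[17, 19]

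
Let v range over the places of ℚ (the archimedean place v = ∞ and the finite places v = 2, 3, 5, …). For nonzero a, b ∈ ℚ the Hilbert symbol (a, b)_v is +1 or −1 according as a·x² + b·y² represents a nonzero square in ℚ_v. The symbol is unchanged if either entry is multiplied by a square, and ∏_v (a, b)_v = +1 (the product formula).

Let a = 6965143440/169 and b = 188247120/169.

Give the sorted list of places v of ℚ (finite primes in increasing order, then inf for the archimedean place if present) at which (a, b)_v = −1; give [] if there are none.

[3, 5, 17, 29]

Mod squares: a ≡ 317985, b ≡ 11765445. Check v ∈ {∞, 2, 3, 5, 13, 17, 29, 37, 43}.
v=13: a=13^-2·(≡8), b=13^-2·(≡9) mod 13; (8|13)=-1, (9|13)=+1; (−1)^{-2·-2·6}·(-1)^-2·(+1)^-2 = +1.
v=29: a=29^1·(≡12), b=29^1·(≡16) mod 29; (12|29)=-1, (16|29)=+1; (−1)^{1·1·14}·(-1)^1·(+1)^1 = -1.
v=3: a=3^1·(≡2), b=3^1·(≡2) mod 3; (2|3)=-1, (2|3)=-1; (−1)^{1·1·1}·(-1)^1·(-1)^1 = -1.
v=5: a=5^1·(≡2), b=5^1·(≡1) mod 5; (2|5)=-1, (1|5)=+1; (−1)^{1·1·2}·(-1)^1·(+1)^1 = -1.
v=37: a=37^2·(≡30), b=37^1·(≡30) mod 37; (30|37)=+1, (30|37)=+1; (−1)^{2·1·18}·(+1)^1·(+1)^2 = +1.
v=17: a=17^1·(≡11), b=17^1·(≡15) mod 17; (11|17)=-1, (15|17)=+1; (−1)^{1·1·8}·(-1)^1·(+1)^1 = -1.
v=2: v_2(a)=4, v_2(b)=4; units ≡ 1, 5 (mod 8); ε·ε+αω+βω = 0·0+4·1+4·0 ≡ 0  ⇒  (a,b)_2 = +1.
v=43: a=43^1·(≡20), b=43^1·(≡11) mod 43; (20|43)=-1, (11|43)=+1; (−1)^{1·1·21}·(-1)^1·(+1)^1 = +1.
v=∞: 317985 > 0 and 11765445 > 0  ⇒  (a,b)_∞ = +1.
(317985, 11765445 / ℚ) ramifies at {3, 5, 17, 29}: a division algebra.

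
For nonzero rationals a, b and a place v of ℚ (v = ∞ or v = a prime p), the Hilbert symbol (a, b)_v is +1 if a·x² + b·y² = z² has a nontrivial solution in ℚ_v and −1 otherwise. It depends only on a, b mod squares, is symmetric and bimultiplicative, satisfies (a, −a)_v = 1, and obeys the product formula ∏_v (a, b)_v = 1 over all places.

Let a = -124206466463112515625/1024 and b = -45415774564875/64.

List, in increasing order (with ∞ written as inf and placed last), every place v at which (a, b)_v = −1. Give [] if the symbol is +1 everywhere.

(a, b) ≡ (-15249, -3795) mod (ℚ^×)²; places V = {2, 3, 5, 11, 13, 17, 23, ∞}.
(a,b)_∞: sgn(-15249)=−, sgn(-3795)=−, so -1.
(a,b)_13: α=3, u≡4; β=2, v≡10 (mod 13); (4|13)=+1, (10|13)=+1; sign (−1)^0·+1^2·+1^3 = +1.
(a,b)_17: α=3, u≡16; β=2, v≡13 (mod 17); (16|17)=+1, (13|17)=+1; sign (−1)^0·+1^2·+1^3 = +1.
(a,b)_2: α=-10, β=-6; u≡7, v≡5 (mod 8); ε(u)ε(v)=1·0, αω(v)=-10·1, βω(u)=-6·0; sum ≡ 0  ⇒  +1.
(a,b)_3: α=7, u≡2; β=5, v≡1 (mod 3); (2|3)=-1, (1|3)=+1; sign (−1)^1·-1^5·+1^7 = +1.
(a,b)_11: α=4, u≡10; β=3, v≡2 (mod 11); (10|11)=-1, (2|11)=-1; sign (−1)^0·-1^3·-1^4 = -1.
(a,b)_23: α=1, u≡9; β=1, v≡7 (mod 23); (9|23)=+1, (7|23)=-1; sign (−1)^1·+1^1·-1^1 = +1.
(a,b)_5: α=6, u≡1; β=3, v≡4 (mod 5); (1|5)=+1, (4|5)=+1; sign (−1)^0·+1^3·+1^6 = +1.
Ram(-15249, -3795) = {11, ∞}; no ℚ_11-point on the conic.

[11, inf]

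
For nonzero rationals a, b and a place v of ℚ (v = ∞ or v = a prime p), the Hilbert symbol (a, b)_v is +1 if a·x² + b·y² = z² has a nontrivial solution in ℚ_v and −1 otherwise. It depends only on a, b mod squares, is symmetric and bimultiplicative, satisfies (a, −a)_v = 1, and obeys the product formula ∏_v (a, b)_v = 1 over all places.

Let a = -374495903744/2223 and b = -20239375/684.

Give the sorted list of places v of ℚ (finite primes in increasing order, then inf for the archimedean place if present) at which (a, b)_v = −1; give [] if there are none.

[2, 13, 31, inf]

Mod squares: a ≡ -1411445438, b ≡ -615277. Check v ∈ {∞, 2, 3, 5, 13, 19, 31, 37, 47, 53}.
v=31: a=31^1·(≡19), b=31^0·(≡30) mod 31; (19|31)=+1, (30|31)=-1; (−1)^{1·0·15}·(+1)^0·(-1)^1 = -1.
v=∞: -1411445438 < 0 and -615277 < 0  ⇒  (a,b)_∞ = -1.
v=13: a=13^-1·(≡6), b=13^1·(≡12) mod 13; (6|13)=-1, (12|13)=+1; (−1)^{-1·1·6}·(-1)^1·(+1)^-1 = -1.
v=47: a=47^1·(≡9), b=47^1·(≡5) mod 47; (9|47)=+1, (5|47)=-1; (−1)^{1·1·23}·(+1)^1·(-1)^1 = +1.
v=3: a=3^-2·(≡1), b=3^-2·(≡2) mod 3; (1|3)=+1, (2|3)=-1; (−1)^{-2·-2·1}·(+1)^-2·(-1)^-2 = +1.
v=37: a=37^1·(≡25), b=37^0·(≡10) mod 37; (25|37)=+1, (10|37)=+1; (−1)^{1·0·18}·(+1)^0·(+1)^1 = +1.
v=53: a=53^1·(≡8), b=53^1·(≡2) mod 53; (8|53)=-1, (2|53)=-1; (−1)^{1·1·26}·(-1)^1·(-1)^1 = +1.
v=2: v_2(a)=17, v_2(b)=-2; units ≡ 1, 3 (mod 8); ε·ε+αω+βω = 0·1+17·1+-2·0 ≡ 1  ⇒  (a,b)_2 = -1.
v=5: a=5^0·(≡2), b=5^4·(≡3) mod 5; (2|5)=-1, (3|5)=-1; (−1)^{0·4·2}·(-1)^4·(-1)^0 = +1.
v=19: a=19^-1·(≡4), b=19^-1·(≡12) mod 19; (4|19)=+1, (12|19)=-1; (−1)^{-1·-1·9}·(+1)^-1·(-1)^-1 = +1.
(-1411445438, -615277 / ℚ) ramifies at {2, 13, 31, ∞}: a division algebra.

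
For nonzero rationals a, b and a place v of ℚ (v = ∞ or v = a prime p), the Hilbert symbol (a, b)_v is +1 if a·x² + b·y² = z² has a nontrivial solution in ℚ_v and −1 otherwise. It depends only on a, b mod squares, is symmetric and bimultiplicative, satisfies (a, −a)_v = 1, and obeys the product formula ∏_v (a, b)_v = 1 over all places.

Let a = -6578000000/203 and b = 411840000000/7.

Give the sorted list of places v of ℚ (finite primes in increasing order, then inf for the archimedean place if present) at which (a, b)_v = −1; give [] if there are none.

[2, 7, 23, 29]

Mod squares: a ≡ -1335334, b ≡ 5005. Check v ∈ {∞, 2, 3, 5, 7, 11, 13, 23, 29}.
v=3: a=3^0·(≡2), b=3^2·(≡1) mod 3; (2|3)=-1, (1|3)=+1; (−1)^{0·2·1}·(-1)^2·(+1)^0 = +1.
v=∞: -1335334 < 0 and 5005 > 0  ⇒  (a,b)_∞ = +1.
v=13: a=13^1·(≡5), b=13^1·(≡11) mod 13; (5|13)=-1, (11|13)=-1; (−1)^{1·1·6}·(-1)^1·(-1)^1 = +1.
v=23: a=23^1·(≡15), b=23^0·(≡5) mod 23; (15|23)=-1, (5|23)=-1; (−1)^{1·0·11}·(-1)^0·(-1)^1 = -1.
v=11: a=11^1·(≡8), b=11^1·(≡1) mod 11; (8|11)=-1, (1|11)=+1; (−1)^{1·1·5}·(-1)^1·(+1)^1 = +1.
v=2: v_2(a)=7, v_2(b)=12; units ≡ 5, 5 (mod 8); ε·ε+αω+βω = 0·0+7·1+12·1 ≡ 1  ⇒  (a,b)_2 = -1.
v=29: a=29^-1·(≡24), b=29^0·(≡18) mod 29; (24|29)=+1, (18|29)=-1; (−1)^{-1·0·14}·(+1)^0·(-1)^-1 = -1.
v=5: a=5^6·(≡1), b=5^7·(≡1) mod 5; (1|5)=+1, (1|5)=+1; (−1)^{6·7·2}·(+1)^7·(+1)^6 = +1.
v=7: a=7^-1·(≡2), b=7^-1·(≡2) mod 7; (2|7)=+1, (2|7)=+1; (−1)^{-1·-1·3}·(+1)^-1·(+1)^-1 = -1.
|Ram(-1335334, 5005)| = 4, even; anisotropic at {2, 7, 23, 29}.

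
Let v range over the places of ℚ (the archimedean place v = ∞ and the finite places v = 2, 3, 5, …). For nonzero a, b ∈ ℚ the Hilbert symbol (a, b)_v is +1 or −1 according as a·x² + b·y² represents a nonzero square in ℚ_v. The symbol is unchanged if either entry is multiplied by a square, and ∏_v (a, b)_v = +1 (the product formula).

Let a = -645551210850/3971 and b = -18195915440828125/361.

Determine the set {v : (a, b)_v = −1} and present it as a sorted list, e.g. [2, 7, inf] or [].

(a, b) ≡ (-6006, -13) mod (ℚ^×)²; places V = {2, 3, 5, 7, 11, 13, 19, 23, ∞}.
(a,b)_13: α=3, u≡8; β=5, v≡10 (mod 13); (8|13)=-1, (10|13)=+1; sign (−1)^0·-1^5·+1^3 = -1.
(a,b)_19: α=-2, u≡1; β=-2, v≡9 (mod 19); (1|19)=+1, (9|19)=+1; sign (−1)^0·+1^-2·+1^-2 = +1.
(a,b)_23: α=4, u≡11; β=2, v≡10 (mod 23); (11|23)=-1, (10|23)=-1; sign (−1)^0·-1^2·-1^4 = +1.
(a,b)_∞: sgn(-6006)=−, sgn(-13)=−, so -1.
(a,b)_11: α=-1, u≡9; β=2, v≡4 (mod 11); (9|11)=+1, (4|11)=+1; sign (−1)^0·+1^2·+1^-1 = +1.
(a,b)_3: α=1, u≡2; β=0, v≡2 (mod 3); (2|3)=-1, (2|3)=-1; sign (−1)^0·-1^0·-1^1 = -1.
(a,b)_7: α=1, u≡3; β=2, v≡2 (mod 7); (3|7)=-1, (2|7)=+1; sign (−1)^0·-1^2·+1^1 = +1.
(a,b)_5: α=2, u≡1; β=6, v≡2 (mod 5); (1|5)=+1, (2|5)=-1; sign (−1)^0·+1^6·-1^2 = +1.
(a,b)_2: α=1, β=0; u≡5, v≡3 (mod 8); ε(u)ε(v)=0·1, αω(v)=1·1, βω(u)=0·1; sum ≡ 1  ⇒  -1.
(-6006, -13 / ℚ) ramifies at {2, 3, 13, ∞}: a division algebra.

[2, 3, 13, inf]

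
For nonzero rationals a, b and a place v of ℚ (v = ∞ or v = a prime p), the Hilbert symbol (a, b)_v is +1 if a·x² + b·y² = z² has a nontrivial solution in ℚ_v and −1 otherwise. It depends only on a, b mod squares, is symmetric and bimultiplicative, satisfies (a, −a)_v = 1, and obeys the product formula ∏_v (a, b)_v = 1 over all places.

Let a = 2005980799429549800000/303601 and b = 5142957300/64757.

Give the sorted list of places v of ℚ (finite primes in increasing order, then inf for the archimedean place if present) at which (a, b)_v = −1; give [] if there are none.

(a, b) ≡ (2145, 1001) mod (ℚ^×)²; places V = {2, 3, 5, 7, 11, 13, 17, 19, 29, ∞}.
(a,b)_13: α=5, u≡10; β=3, v≡4 (mod 13); (10|13)=+1, (4|13)=+1; sign (−1)^0·+1^3·+1^5 = +1.
(a,b)_3: α=5, u≡1; β=4, v≡2 (mod 3); (1|3)=+1, (2|3)=-1; sign (−1)^0·+1^4·-1^5 = -1.
(a,b)_7: α=0, u≡6; β=-1, v≡3 (mod 7); (6|7)=-1, (3|7)=-1; sign (−1)^0·-1^-1·-1^0 = -1.
(a,b)_29: α=-2, u≡24; β=-2, v≡14 (mod 29); (24|29)=+1, (14|29)=-1; sign (−1)^0·+1^-2·-1^-2 = +1.
(a,b)_19: α=-2, u≡4; β=0, v≡12 (mod 19); (4|19)=+1, (12|19)=-1; sign (−1)^0·+1^0·-1^-2 = +1.
(a,b)_11: α=3, u≡7; β=-1, v≡4 (mod 11); (7|11)=-1, (4|11)=+1; sign (−1)^1·-1^-1·+1^3 = +1.
(a,b)_17: α=4, u≡5; β=2, v≡8 (mod 17); (5|17)=-1, (8|17)=+1; sign (−1)^0·-1^2·+1^4 = +1.
(a,b)_∞: sgn(2145)=+, sgn(1001)=+, so +1.
(a,b)_5: α=5, u≡1; β=2, v≡1 (mod 5); (1|5)=+1, (1|5)=+1; sign (−1)^0·+1^2·+1^5 = +1.
(a,b)_2: α=6, β=2; u≡1, v≡1 (mod 8); ε(u)ε(v)=0·0, αω(v)=6·0, βω(u)=2·0; sum ≡ 0  ⇒  +1.
|Ram(2145, 1001)| = 2, even; anisotropic at {3, 7}.

[3, 7]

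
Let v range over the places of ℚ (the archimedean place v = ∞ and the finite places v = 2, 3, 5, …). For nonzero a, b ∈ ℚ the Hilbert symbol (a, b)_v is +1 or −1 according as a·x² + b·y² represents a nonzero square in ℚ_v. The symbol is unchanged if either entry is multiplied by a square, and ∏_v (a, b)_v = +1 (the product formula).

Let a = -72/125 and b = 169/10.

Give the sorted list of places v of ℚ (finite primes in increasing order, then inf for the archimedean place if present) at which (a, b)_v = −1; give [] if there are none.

[]

Mod squares: a ≡ -10, b ≡ 10. Check v ∈ {∞, 2, 3, 5, 13}.
v=3: a=3^2·(≡2), b=3^0·(≡1) mod 3; (2|3)=-1, (1|3)=+1; (−1)^{2·0·1}·(-1)^0·(+1)^2 = +1.
v=∞: -10 < 0 and 10 > 0  ⇒  (a,b)_∞ = +1.
v=13: a=13^0·(≡4), b=13^2·(≡4) mod 13; (4|13)=+1, (4|13)=+1; (−1)^{0·2·6}·(+1)^2·(+1)^0 = +1.
v=2: v_2(a)=3, v_2(b)=-1; units ≡ 3, 5 (mod 8); ε·ε+αω+βω = 1·0+3·1+-1·1 ≡ 0  ⇒  (a,b)_2 = +1.
v=5: a=5^-3·(≡3), b=5^-1·(≡2) mod 5; (3|5)=-1, (2|5)=-1; (−1)^{-3·-1·2}·(-1)^-1·(-1)^-3 = +1.
Ram(a, b) = ∅: the form -10·x² + 10·y² − z² is isotropic over every ℚ_v, so by Hasse–Minkowski it is isotropic over ℚ.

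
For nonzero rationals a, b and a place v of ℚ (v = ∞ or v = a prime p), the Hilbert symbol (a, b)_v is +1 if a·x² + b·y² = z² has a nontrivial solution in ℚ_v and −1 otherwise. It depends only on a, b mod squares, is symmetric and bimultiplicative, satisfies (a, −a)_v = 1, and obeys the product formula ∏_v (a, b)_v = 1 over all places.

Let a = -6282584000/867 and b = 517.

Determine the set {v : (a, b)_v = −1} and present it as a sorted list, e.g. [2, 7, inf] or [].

[5, 31]

(a, b) ≡ (-240405, 517) mod (ℚ^×)²; places V = {2, 3, 5, 7, 11, 17, 31, 47, ∞}.
(a,b)_2: α=6, β=0; u≡3, v≡5 (mod 8); ε(u)ε(v)=1·0, αω(v)=6·1, βω(u)=0·1; sum ≡ 0  ⇒  +1.
(a,b)_3: α=-1, u≡1; β=0, v≡1 (mod 3); (1|3)=+1, (1|3)=+1; sign (−1)^0·+1^0·+1^-1 = +1.
(a,b)_5: α=3, u≡4; β=0, v≡2 (mod 5); (4|5)=+1, (2|5)=-1; sign (−1)^0·+1^0·-1^3 = -1.
(a,b)_47: α=1, u≡2; β=1, v≡11 (mod 47); (2|47)=+1, (11|47)=-1; sign (−1)^1·+1^1·-1^1 = +1.
(a,b)_∞: sgn(-240405)=−, sgn(517)=+, so +1.
(a,b)_7: α=2, u≡3; β=0, v≡6 (mod 7); (3|7)=-1, (6|7)=-1; sign (−1)^0·-1^0·-1^2 = +1.
(a,b)_31: α=1, u≡12; β=0, v≡21 (mod 31); (12|31)=-1, (21|31)=-1; sign (−1)^0·-1^0·-1^1 = -1.
(a,b)_17: α=-2, u≡13; β=0, v≡7 (mod 17); (13|17)=+1, (7|17)=-1; sign (−1)^0·+1^0·-1^-2 = +1.
(a,b)_11: α=1, u≡10; β=1, v≡3 (mod 11); (10|11)=-1, (3|11)=+1; sign (−1)^1·-1^1·+1^1 = +1.
|Ram(-240405, 517)| = 2, even; anisotropic at {5, 31}.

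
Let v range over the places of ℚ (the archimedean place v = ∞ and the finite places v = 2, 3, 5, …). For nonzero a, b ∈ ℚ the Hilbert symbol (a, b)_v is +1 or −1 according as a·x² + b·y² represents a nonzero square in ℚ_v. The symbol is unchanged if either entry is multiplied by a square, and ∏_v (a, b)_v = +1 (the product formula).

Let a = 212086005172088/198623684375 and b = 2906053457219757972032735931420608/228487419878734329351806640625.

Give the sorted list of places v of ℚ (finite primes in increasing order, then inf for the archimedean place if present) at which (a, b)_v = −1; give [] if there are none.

[5, 17]

(a, b) ≡ (74290, 23) mod (ℚ^×)²; places V = {2, 5, 17, 19, 23, 31, 53, 59, ∞}.
(a,b)_∞: sgn(74290)=+, sgn(23)=+, so +1.
(a,b)_23: α=1, u≡22; β=3, v≡2 (mod 23); (22|23)=-1, (2|23)=+1; sign (−1)^1·-1^3·+1^1 = +1.
(a,b)_59: α=-2, u≡4; β=-6, v≡33 (mod 59); (4|59)=+1, (33|59)=-1; sign (−1)^0·+1^-6·-1^-2 = +1.
(a,b)_2: α=3, β=6; u≡1, v≡7 (mod 8); ε(u)ε(v)=0·1, αω(v)=3·0, βω(u)=6·0; sum ≡ 0  ⇒  +1.
(a,b)_17: α=7, u≡16; β=14, v≡12 (mod 17); (16|17)=+1, (12|17)=-1; sign (−1)^0·+1^14·-1^7 = -1.
(a,b)_19: α=-1, u≡8; β=0, v≡7 (mod 19); (8|19)=-1, (7|19)=+1; sign (−1)^0·-1^0·+1^-1 = +1.
(a,b)_31: α=-2, u≡28; β=-6, v≡12 (mod 31); (28|31)=+1, (12|31)=-1; sign (−1)^0·+1^-6·-1^-2 = +1.
(a,b)_5: α=-5, u≡2; β=-14, v≡3 (mod 5); (2|5)=-1, (3|5)=-1; sign (−1)^0·-1^-14·-1^-5 = -1.
(a,b)_53: α=2, u≡40; β=6, v≡51 (mod 53); (40|53)=+1, (51|53)=-1; sign (−1)^0·+1^6·-1^2 = +1.
|Ram(74290, 23)| = 2, even; anisotropic at {5, 17}.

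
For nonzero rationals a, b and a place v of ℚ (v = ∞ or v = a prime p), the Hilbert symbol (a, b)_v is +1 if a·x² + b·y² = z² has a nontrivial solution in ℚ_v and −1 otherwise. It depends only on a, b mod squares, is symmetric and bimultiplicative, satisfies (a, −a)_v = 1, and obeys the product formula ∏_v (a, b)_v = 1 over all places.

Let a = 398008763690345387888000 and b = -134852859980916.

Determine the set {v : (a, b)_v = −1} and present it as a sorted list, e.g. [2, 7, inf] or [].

Mod squares: a ≡ 2870, b ≡ -1133781. Check v ∈ {∞, 2, 3, 5, 7, 11, 17, 19, 41, 43, 47}.
v=41: a=41^3·(≡13), b=41^2·(≡39) mod 41; (13|41)=-1, (39|41)=+1; (−1)^{3·2·20}·(-1)^2·(+1)^3 = +1.
v=47: a=47^2·(≡1), b=47^1·(≡46) mod 47; (1|47)=+1, (46|47)=-1; (−1)^{2·1·23}·(+1)^1·(-1)^2 = +1.
v=5: a=5^3·(≡4), b=5^0·(≡4) mod 5; (4|5)=+1, (4|5)=+1; (−1)^{3·0·2}·(+1)^0·(+1)^3 = +1.
v=19: a=19^2·(≡11), b=19^2·(≡1) mod 19; (11|19)=+1, (1|19)=+1; (−1)^{2·2·9}·(+1)^2·(+1)^2 = +1.
v=2: v_2(a)=7, v_2(b)=2; units ≡ 3, 3 (mod 8); ε·ε+αω+βω = 1·1+7·1+2·1 ≡ 0  ⇒  (a,b)_2 = +1.
v=∞: 2870 > 0 and -1133781 < 0  ⇒  (a,b)_∞ = +1.
v=7: a=7^1·(≡2), b=7^2·(≡4) mod 7; (2|7)=+1, (4|7)=+1; (−1)^{1·2·3}·(+1)^2·(+1)^1 = +1.
v=17: a=17^2·(≡10), b=17^1·(≡8) mod 17; (10|17)=-1, (8|17)=+1; (−1)^{2·1·8}·(-1)^1·(+1)^2 = -1.
v=3: a=3^0·(≡2), b=3^1·(≡1) mod 3; (2|3)=-1, (1|3)=+1; (−1)^{0·1·1}·(-1)^1·(+1)^0 = -1.
v=11: a=11^2·(≡10), b=11^1·(≡8) mod 11; (10|11)=-1, (8|11)=-1; (−1)^{2·1·5}·(-1)^1·(-1)^2 = -1.
v=43: a=43^2·(≡30), b=43^1·(≡16) mod 43; (30|43)=-1, (16|43)=+1; (−1)^{2·1·21}·(-1)^1·(+1)^2 = -1.
|Ram(2870, -1133781)| = 4, even; anisotropic at {3, 11, 17, 43}.

[3, 11, 17, 43]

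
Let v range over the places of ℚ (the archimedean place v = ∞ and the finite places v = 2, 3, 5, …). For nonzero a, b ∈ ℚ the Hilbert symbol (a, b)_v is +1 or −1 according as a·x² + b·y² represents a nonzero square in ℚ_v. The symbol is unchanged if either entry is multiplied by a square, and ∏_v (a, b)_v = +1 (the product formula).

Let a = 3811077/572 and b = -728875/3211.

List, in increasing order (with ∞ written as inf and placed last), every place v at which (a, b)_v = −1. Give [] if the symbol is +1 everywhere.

(a, b) ≡ (167739, -11305) mod (ℚ^×)²; places V = {2, 3, 5, 7, 11, 13, 17, 19, 23, ∞}.
(a,b)_5: α=0, u≡1; β=3, v≡4 (mod 5); (1|5)=+1, (4|5)=+1; sign (−1)^0·+1^3·+1^0 = +1.
(a,b)_2: α=-2, β=0; u≡3, v≡7 (mod 8); ε(u)ε(v)=1·1, αω(v)=-2·0, βω(u)=0·1; sum ≡ 1  ⇒  -1.
(a,b)_23: α=1, u≡13; β=0, v≡21 (mod 23); (13|23)=+1, (21|23)=-1; sign (−1)^0·+1^0·-1^1 = -1.
(a,b)_3: α=3, u≡2; β=0, v≡2 (mod 3); (2|3)=-1, (2|3)=-1; sign (−1)^0·-1^0·-1^3 = -1.
(a,b)_13: α=-1, u≡2; β=-2, v≡8 (mod 13); (2|13)=-1, (8|13)=-1; sign (−1)^0·-1^-2·-1^-1 = -1.
(a,b)_∞: sgn(167739)=+, sgn(-11305)=−, so +1.
(a,b)_19: α=2, u≡6; β=-1, v≡8 (mod 19); (6|19)=+1, (8|19)=-1; sign (−1)^0·+1^-1·-1^2 = +1.
(a,b)_7: α=0, u≡5; β=3, v≡2 (mod 7); (5|7)=-1, (2|7)=+1; sign (−1)^0·-1^3·+1^0 = -1.
(a,b)_11: α=-1, u≡9; β=0, v≡4 (mod 11); (9|11)=+1, (4|11)=+1; sign (−1)^0·+1^0·+1^-1 = +1.
(a,b)_17: α=1, u≡11; β=1, v≡9 (mod 17); (11|17)=-1, (9|17)=+1; sign (−1)^0·-1^1·+1^1 = -1.
|Ram(167739, -11305)| = 6, even; anisotropic at {2, 3, 7, 13, 17, 23}.

[2, 3, 7, 13, 17, 23]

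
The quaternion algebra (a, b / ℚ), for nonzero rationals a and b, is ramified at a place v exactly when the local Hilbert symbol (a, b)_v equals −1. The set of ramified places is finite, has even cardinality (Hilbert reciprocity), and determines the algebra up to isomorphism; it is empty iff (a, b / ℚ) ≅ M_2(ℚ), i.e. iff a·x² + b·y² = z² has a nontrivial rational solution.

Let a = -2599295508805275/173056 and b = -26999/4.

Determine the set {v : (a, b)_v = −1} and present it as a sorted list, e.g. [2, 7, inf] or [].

[17, 19, 29, inf]

(a, b) ≡ (-140252091, -551) mod (ℚ^×)²; places V = {2, 3, 5, 7, 13, 17, 19, 23, 29, 31, 41, ∞}.
(a,b)_∞: sgn(-140252091)=−, sgn(-551)=−, so -1.
(a,b)_3: α=3, u≡1; β=0, v≡1 (mod 3); (1|3)=+1, (1|3)=+1; sign (−1)^0·+1^0·+1^3 = +1.
(a,b)_13: α=-2, u≡11; β=0, v≡7 (mod 13); (11|13)=-1, (7|13)=-1; sign (−1)^0·-1^0·-1^-2 = +1.
(a,b)_17: α=1, u≡7; β=0, v≡12 (mod 17); (7|17)=-1, (12|17)=-1; sign (−1)^0·-1^0·-1^1 = -1.
(a,b)_5: α=2, u≡4; β=0, v≡4 (mod 5); (4|5)=+1, (4|5)=+1; sign (−1)^0·+1^0·+1^2 = +1.
(a,b)_7: α=3, u≡5; β=2, v≡4 (mod 7); (5|7)=-1, (4|7)=+1; sign (−1)^0·-1^2·+1^3 = +1.
(a,b)_41: α=2, u≡26; β=0, v≡5 (mod 41); (26|41)=-1, (5|41)=+1; sign (−1)^0·-1^0·+1^2 = +1.
(a,b)_29: α=1, u≡25; β=1, v≡21 (mod 29); (25|29)=+1, (21|29)=-1; sign (−1)^0·+1^1·-1^1 = -1.
(a,b)_23: α=1, u≡16; β=0, v≡18 (mod 23); (16|23)=+1, (18|23)=+1; sign (−1)^0·+1^0·+1^1 = +1.
(a,b)_31: α=1, u≡30; β=0, v≡16 (mod 31); (30|31)=-1, (16|31)=+1; sign (−1)^0·-1^0·+1^1 = +1.
(a,b)_2: α=-10, β=-2; u≡5, v≡1 (mod 8); ε(u)ε(v)=0·0, αω(v)=-10·0, βω(u)=-2·1; sum ≡ 0  ⇒  +1.
(a,b)_19: α=1, u≡16; β=1, v≡1 (mod 19); (16|19)=+1, (1|19)=+1; sign (−1)^1·+1^1·+1^1 = -1.
(-140252091, -551 / ℚ) ramifies at {17, 19, 29, ∞}: a division algebra.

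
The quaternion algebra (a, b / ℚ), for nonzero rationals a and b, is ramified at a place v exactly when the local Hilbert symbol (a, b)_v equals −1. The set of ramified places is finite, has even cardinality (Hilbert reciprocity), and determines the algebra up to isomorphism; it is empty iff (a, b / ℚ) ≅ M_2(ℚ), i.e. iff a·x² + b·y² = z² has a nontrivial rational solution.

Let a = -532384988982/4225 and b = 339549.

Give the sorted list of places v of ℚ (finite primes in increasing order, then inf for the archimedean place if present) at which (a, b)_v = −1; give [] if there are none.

[2, 19, 31, 37]

(a, b) ≡ (-12188022, 339549) mod (ℚ^×)²; places V = {2, 3, 5, 7, 11, 13, 19, 23, 31, 37, ∞}.
(a,b)_3: α=1, u≡1; β=1, v≡2 (mod 3); (1|3)=+1, (2|3)=-1; sign (−1)^1·+1^1·-1^1 = +1.
(a,b)_7: α=1, u≡5; β=1, v≡4 (mod 7); (5|7)=-1, (4|7)=+1; sign (−1)^1·-1^1·+1^1 = +1.
(a,b)_31: α=1, u≡30; β=0, v≡6 (mod 31); (30|31)=-1, (6|31)=-1; sign (−1)^0·-1^0·-1^1 = -1.
(a,b)_11: α=3, u≡10; β=0, v≡1 (mod 11); (10|11)=-1, (1|11)=+1; sign (−1)^0·-1^0·+1^3 = +1.
(a,b)_23: α=1, u≡13; β=1, v≡20 (mod 23); (13|23)=+1, (20|23)=-1; sign (−1)^1·+1^1·-1^1 = +1.
(a,b)_∞: sgn(-12188022)=−, sgn(339549)=+, so +1.
(a,b)_19: α=2, u≡3; β=1, v≡11 (mod 19); (3|19)=-1, (11|19)=+1; sign (−1)^0·-1^1·+1^2 = -1.
(a,b)_5: α=-2, u≡2; β=0, v≡4 (mod 5); (2|5)=-1, (4|5)=+1; sign (−1)^0·-1^0·+1^-2 = +1.
(a,b)_37: α=1, u≡15; β=1, v≡1 (mod 37); (15|37)=-1, (1|37)=+1; sign (−1)^0·-1^1·+1^1 = -1.
(a,b)_13: α=-2, u≡2; β=0, v≡2 (mod 13); (2|13)=-1, (2|13)=-1; sign (−1)^0·-1^0·-1^-2 = +1.
(a,b)_2: α=1, β=0; u≡5, v≡5 (mod 8); ε(u)ε(v)=0·0, αω(v)=1·1, βω(u)=0·1; sum ≡ 1  ⇒  -1.
Ram(-12188022, 339549) = {2, 19, 31, 37}; no ℚ_2-point on the conic.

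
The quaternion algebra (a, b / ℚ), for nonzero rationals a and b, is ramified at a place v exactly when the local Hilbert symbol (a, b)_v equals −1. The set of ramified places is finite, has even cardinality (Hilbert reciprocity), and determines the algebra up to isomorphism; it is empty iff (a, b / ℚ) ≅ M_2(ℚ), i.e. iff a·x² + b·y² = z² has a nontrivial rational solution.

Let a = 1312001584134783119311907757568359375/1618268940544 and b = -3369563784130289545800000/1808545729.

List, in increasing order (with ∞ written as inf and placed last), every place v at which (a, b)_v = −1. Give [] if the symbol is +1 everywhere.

[2, 5, 13, 19]

(a, b) ≡ (138567, -8645) mod (ℚ^×)²; places V = {2, 3, 5, 7, 11, 13, 17, 19, 23, 43, ∞}.
(a,b)_17: α=3, u≡4; β=2, v≡1 (mod 17); (4|17)=+1, (1|17)=+1; sign (−1)^0·+1^2·+1^3 = +1.
(a,b)_43: α=-6, u≡1; β=-4, v≡24 (mod 43); (1|43)=+1, (24|43)=+1; sign (−1)^0·+1^-4·+1^-6 = +1.
(a,b)_5: α=14, u≡3; β=5, v≡1 (mod 5); (3|5)=-1, (1|5)=+1; sign (−1)^0·-1^5·+1^14 = -1.
(a,b)_2: α=-8, β=6; u≡7, v≡3 (mod 8); ε(u)ε(v)=1·1, αω(v)=-8·1, βω(u)=6·0; sum ≡ 1  ⇒  -1.
(a,b)_11: α=3, u≡10; β=2, v≡4 (mod 11); (10|11)=-1, (4|11)=+1; sign (−1)^0·-1^2·+1^3 = +1.
(a,b)_7: α=8, u≡1; β=7, v≡1 (mod 7); (1|7)=+1, (1|7)=+1; sign (−1)^0·+1^7·+1^8 = +1.
(a,b)_3: α=11, u≡1; β=8, v≡1 (mod 3); (1|3)=+1, (1|3)=+1; sign (−1)^0·+1^8·+1^11 = +1.
(a,b)_13: α=1, u≡4; β=1, v≡8 (mod 13); (4|13)=+1, (8|13)=-1; sign (−1)^0·+1^1·-1^1 = -1.
(a,b)_23: α=0, u≡19; β=-2, v≡16 (mod 23); (19|23)=-1, (16|23)=+1; sign (−1)^0·-1^-2·+1^0 = +1.
(a,b)_19: α=5, u≡16; β=3, v≡7 (mod 19); (16|19)=+1, (7|19)=+1; sign (−1)^1·+1^3·+1^5 = -1.
(a,b)_∞: sgn(138567)=+, sgn(-8645)=−, so +1.
Ram(138567, -8645) = {2, 5, 13, 19}; no ℚ_2-point on the conic.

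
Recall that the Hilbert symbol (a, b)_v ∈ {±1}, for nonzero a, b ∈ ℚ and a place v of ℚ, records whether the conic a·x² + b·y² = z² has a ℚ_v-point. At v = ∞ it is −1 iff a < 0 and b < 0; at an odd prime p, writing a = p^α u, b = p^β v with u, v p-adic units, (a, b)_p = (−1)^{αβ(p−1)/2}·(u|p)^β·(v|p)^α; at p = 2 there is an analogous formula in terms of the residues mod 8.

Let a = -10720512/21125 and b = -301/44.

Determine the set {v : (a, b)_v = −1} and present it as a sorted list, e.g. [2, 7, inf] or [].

(a, b) ≡ (-2585, -3311) mod (ℚ^×)²; places V = {2, 3, 5, 7, 11, 13, 43, 47, ∞}.
(a,b)_47: α=1, u≡19; β=0, v≡22 (mod 47); (19|47)=-1, (22|47)=-1; sign (−1)^0·-1^0·-1^1 = -1.
(a,b)_7: α=0, u≡5; β=1, v≡3 (mod 7); (5|7)=-1, (3|7)=-1; sign (−1)^0·-1^1·-1^0 = -1.
(a,b)_2: α=8, β=-2; u≡7, v≡1 (mod 8); ε(u)ε(v)=1·0, αω(v)=8·0, βω(u)=-2·0; sum ≡ 0  ⇒  +1.
(a,b)_13: α=-2, u≡2; β=0, v≡10 (mod 13); (2|13)=-1, (10|13)=+1; sign (−1)^0·-1^0·+1^-2 = +1.
(a,b)_∞: sgn(-2585)=−, sgn(-3311)=−, so -1.
(a,b)_3: α=4, u≡1; β=0, v≡1 (mod 3); (1|3)=+1, (1|3)=+1; sign (−1)^0·+1^0·+1^4 = +1.
(a,b)_5: α=-3, u≡2; β=0, v≡1 (mod 5); (2|5)=-1, (1|5)=+1; sign (−1)^0·-1^0·+1^-3 = +1.
(a,b)_43: α=0, u≡35; β=1, v≡36 (mod 43); (35|43)=+1, (36|43)=+1; sign (−1)^0·+1^1·+1^0 = +1.
(a,b)_11: α=1, u≡6; β=-1, v≡10 (mod 11); (6|11)=-1, (10|11)=-1; sign (−1)^1·-1^-1·-1^1 = -1.
Ram(-2585, -3311) = {7, 11, 47, ∞}; no ℚ_7-point on the conic.

[7, 11, 47, inf]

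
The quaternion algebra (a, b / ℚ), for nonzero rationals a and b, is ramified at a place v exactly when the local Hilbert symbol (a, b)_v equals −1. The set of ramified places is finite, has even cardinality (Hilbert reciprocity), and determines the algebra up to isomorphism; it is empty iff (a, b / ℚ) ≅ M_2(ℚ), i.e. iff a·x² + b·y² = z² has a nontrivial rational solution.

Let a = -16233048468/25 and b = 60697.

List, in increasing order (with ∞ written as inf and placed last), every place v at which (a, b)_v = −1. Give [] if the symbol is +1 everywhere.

[13, 17]

Mod squares: a ≡ -852397, b ≡ 60697. Check v ∈ {∞, 2, 3, 5, 7, 13, 17, 19, 23, 29}.
v=3: a=3^2·(≡2), b=3^0·(≡1) mod 3; (2|3)=-1, (1|3)=+1; (−1)^{2·0·1}·(-1)^0·(+1)^2 = +1.
v=23: a=23^2·(≡16), b=23^1·(≡17) mod 23; (16|23)=+1, (17|23)=-1; (−1)^{2·1·11}·(+1)^1·(-1)^2 = +1.
v=2: v_2(a)=2, v_2(b)=0; units ≡ 3, 1 (mod 8); ε·ε+αω+βω = 1·0+2·0+0·1 ≡ 0  ⇒  (a,b)_2 = +1.
v=17: a=17^1·(≡13), b=17^0·(≡7) mod 17; (13|17)=+1, (7|17)=-1; (−1)^{1·0·8}·(+1)^0·(-1)^1 = -1.
v=29: a=29^1·(≡22), b=29^1·(≡5) mod 29; (22|29)=+1, (5|29)=+1; (−1)^{1·1·14}·(+1)^1·(+1)^1 = +1.
v=7: a=7^1·(≡1), b=7^1·(≡5) mod 7; (1|7)=+1, (5|7)=-1; (−1)^{1·1·3}·(+1)^1·(-1)^1 = +1.
v=∞: -852397 < 0 and 60697 > 0  ⇒  (a,b)_∞ = +1.
v=5: a=5^-2·(≡2), b=5^0·(≡2) mod 5; (2|5)=-1, (2|5)=-1; (−1)^{-2·0·2}·(-1)^0·(-1)^-2 = +1.
v=19: a=19^1·(≡15), b=19^0·(≡11) mod 19; (15|19)=-1, (11|19)=+1; (−1)^{1·0·9}·(-1)^0·(+1)^1 = +1.
v=13: a=13^1·(≡3), b=13^1·(≡2) mod 13; (3|13)=+1, (2|13)=-1; (−1)^{1·1·6}·(+1)^1·(-1)^1 = -1.
Ram(-852397, 60697) = {13, 17}; no ℚ_13-point on the conic.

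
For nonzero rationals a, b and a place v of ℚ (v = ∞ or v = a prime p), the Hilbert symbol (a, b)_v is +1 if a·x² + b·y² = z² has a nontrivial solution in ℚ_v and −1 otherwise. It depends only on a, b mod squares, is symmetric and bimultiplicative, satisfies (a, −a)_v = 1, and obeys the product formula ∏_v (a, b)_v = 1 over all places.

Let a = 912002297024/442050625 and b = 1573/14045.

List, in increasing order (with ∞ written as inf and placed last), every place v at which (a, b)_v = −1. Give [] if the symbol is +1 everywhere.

(a, b) ≡ (779, 65) mod (ℚ^×)²; places V = {2, 5, 7, 11, 13, 19, 29, 41, 47, 53, ∞}.
(a,b)_13: α=2, u≡1; β=1, v≡6 (mod 13); (1|13)=+1, (6|13)=-1; sign (−1)^0·+1^1·-1^2 = +1.
(a,b)_41: α=1, u≡13; β=0, v≡6 (mod 41); (13|41)=-1, (6|41)=-1; sign (−1)^0·-1^0·-1^1 = -1.
(a,b)_5: α=-4, u≡4; β=-1, v≡2 (mod 5); (4|5)=+1, (2|5)=-1; sign (−1)^0·+1^-1·-1^-4 = +1.
(a,b)_47: α=2, u≡2; β=0, v≡9 (mod 47); (2|47)=+1, (9|47)=+1; sign (−1)^0·+1^0·+1^2 = +1.
(a,b)_7: α=2, u≡4; β=0, v≡4 (mod 7); (4|7)=+1, (4|7)=+1; sign (−1)^0·+1^0·+1^2 = +1.
(a,b)_2: α=6, β=0; u≡3, v≡1 (mod 8); ε(u)ε(v)=1·0, αω(v)=6·0, βω(u)=0·1; sum ≡ 0  ⇒  +1.
(a,b)_11: α=0, u≡1; β=2, v≡10 (mod 11); (1|11)=+1, (10|11)=-1; sign (−1)^0·+1^2·-1^0 = +1.
(a,b)_19: α=1, u≡12; β=0, v≡18 (mod 19); (12|19)=-1, (18|19)=-1; sign (−1)^0·-1^0·-1^1 = -1.
(a,b)_53: α=0, u≡36; β=-2, v≡39 (mod 53); (36|53)=+1, (39|53)=-1; sign (−1)^0·+1^-2·-1^0 = +1.
(a,b)_29: α=-4, u≡25; β=0, v≡4 (mod 29); (25|29)=+1, (4|29)=+1; sign (−1)^0·+1^0·+1^-4 = +1.
(a,b)_∞: sgn(779)=+, sgn(65)=+, so +1.
(779, 65 / ℚ) ramifies at {19, 41}: a division algebra.

[19, 41]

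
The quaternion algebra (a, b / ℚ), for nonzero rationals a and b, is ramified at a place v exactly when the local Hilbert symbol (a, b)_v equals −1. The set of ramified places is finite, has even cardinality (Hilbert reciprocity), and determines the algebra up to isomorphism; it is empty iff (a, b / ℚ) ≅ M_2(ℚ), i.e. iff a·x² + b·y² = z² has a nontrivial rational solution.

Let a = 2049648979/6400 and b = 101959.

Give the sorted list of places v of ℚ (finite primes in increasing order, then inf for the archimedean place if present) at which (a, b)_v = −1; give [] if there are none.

[2, 23]

Mod squares: a ≡ 144739, b ≡ 101959. Check v ∈ {∞, 2, 5, 7, 11, 13, 17, 23, 29, 31}.
v=29: a=29^1·(≡26), b=29^0·(≡24) mod 29; (26|29)=-1, (24|29)=+1; (−1)^{1·0·14}·(-1)^0·(+1)^1 = +1.
v=31: a=31^1·(≡14), b=31^1·(≡3) mod 31; (14|31)=+1, (3|31)=-1; (−1)^{1·1·15}·(+1)^1·(-1)^1 = +1.
v=11: a=11^0·(≡9), b=11^1·(≡7) mod 11; (9|11)=+1, (7|11)=-1; (−1)^{0·1·5}·(+1)^1·(-1)^0 = +1.
v=2: v_2(a)=-8, v_2(b)=0; units ≡ 3, 7 (mod 8); ε·ε+αω+βω = 1·1+-8·0+0·1 ≡ 1  ⇒  (a,b)_2 = -1.
v=5: a=5^-2·(≡4), b=5^0·(≡4) mod 5; (4|5)=+1, (4|5)=+1; (−1)^{-2·0·2}·(+1)^0·(+1)^-2 = +1.
v=17: a=17^2·(≡4), b=17^0·(≡10) mod 17; (4|17)=+1, (10|17)=-1; (−1)^{2·0·8}·(+1)^0·(-1)^2 = +1.
v=7: a=7^3·(≡6), b=7^0·(≡4) mod 7; (6|7)=-1, (4|7)=+1; (−1)^{3·0·3}·(-1)^0·(+1)^3 = +1.
v=∞: 144739 > 0 and 101959 > 0  ⇒  (a,b)_∞ = +1.
v=23: a=23^1·(≡22), b=23^1·(≡17) mod 23; (22|23)=-1, (17|23)=-1; (−1)^{1·1·11}·(-1)^1·(-1)^1 = -1.
v=13: a=13^0·(≡10), b=13^1·(≡4) mod 13; (10|13)=+1, (4|13)=+1; (−1)^{0·1·6}·(+1)^1·(+1)^0 = +1.
Ram(144739, 101959) = {2, 23}; no ℚ_2-point on the conic.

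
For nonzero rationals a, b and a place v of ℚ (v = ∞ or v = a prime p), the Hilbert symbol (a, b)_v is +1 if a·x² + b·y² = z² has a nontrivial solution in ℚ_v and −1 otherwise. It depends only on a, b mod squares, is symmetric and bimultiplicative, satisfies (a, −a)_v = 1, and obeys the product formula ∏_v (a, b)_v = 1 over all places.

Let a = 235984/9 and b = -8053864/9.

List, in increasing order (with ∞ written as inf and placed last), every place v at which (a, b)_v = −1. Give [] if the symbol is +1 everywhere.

Mod squares: a ≡ 301, b ≡ -11914. Check v ∈ {∞, 2, 3, 7, 13, 23, 37, 43}.
v=2: v_2(a)=4, v_2(b)=3; units ≡ 5, 3 (mod 8); ε·ε+αω+βω = 0·1+4·1+3·1 ≡ 1  ⇒  (a,b)_2 = -1.
v=43: a=43^1·(≡3), b=43^0·(≡4) mod 43; (3|43)=-1, (4|43)=+1; (−1)^{1·0·21}·(-1)^0·(+1)^1 = +1.
v=23: a=23^0·(≡3), b=23^1·(≡11) mod 23; (3|23)=+1, (11|23)=-1; (−1)^{0·1·11}·(+1)^1·(-1)^0 = +1.
v=7: a=7^3·(≡1), b=7^1·(≡5) mod 7; (1|7)=+1, (5|7)=-1; (−1)^{3·1·3}·(+1)^1·(-1)^3 = +1.
v=13: a=13^0·(≡11), b=13^2·(≡6) mod 13; (11|13)=-1, (6|13)=-1; (−1)^{0·2·6}·(-1)^2·(-1)^0 = +1.
v=∞: 301 > 0 and -11914 < 0  ⇒  (a,b)_∞ = +1.
v=37: a=37^0·(≡8), b=37^1·(≡4) mod 37; (8|37)=-1, (4|37)=+1; (−1)^{0·1·18}·(-1)^1·(+1)^0 = -1.
v=3: a=3^-2·(≡1), b=3^-2·(≡2) mod 3; (1|3)=+1, (2|3)=-1; (−1)^{-2·-2·1}·(+1)^-2·(-1)^-2 = +1.
(301, -11914 / ℚ) ramifies at {2, 37}: a division algebra.

[2, 37]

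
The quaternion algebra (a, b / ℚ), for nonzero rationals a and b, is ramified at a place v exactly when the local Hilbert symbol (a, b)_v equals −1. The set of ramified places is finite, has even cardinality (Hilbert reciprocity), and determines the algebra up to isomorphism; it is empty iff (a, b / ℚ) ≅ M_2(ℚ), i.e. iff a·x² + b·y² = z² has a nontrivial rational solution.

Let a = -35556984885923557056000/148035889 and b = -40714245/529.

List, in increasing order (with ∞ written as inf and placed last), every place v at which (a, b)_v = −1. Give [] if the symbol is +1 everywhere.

Mod squares: a ≡ -190, b ≡ -502645. Check v ∈ {∞, 2, 3, 5, 7, 11, 13, 19, 23, 37}.
v=5: a=5^3·(≡3), b=5^1·(≡4) mod 5; (3|5)=-1, (4|5)=+1; (−1)^{3·1·2}·(-1)^1·(+1)^3 = -1.
v=13: a=13^2·(≡8), b=13^1·(≡12) mod 13; (8|13)=-1, (12|13)=+1; (−1)^{2·1·6}·(-1)^1·(+1)^2 = -1.
v=2: v_2(a)=9, v_2(b)=0; units ≡ 1, 3 (mod 8); ε·ε+αω+βω = 0·1+9·1+0·0 ≡ 1  ⇒  (a,b)_2 = -1.
v=7: a=7^2·(≡3), b=7^0·(≡4) mod 7; (3|7)=-1, (4|7)=+1; (−1)^{2·0·3}·(-1)^0·(+1)^2 = +1.
v=3: a=3^10·(≡2), b=3^4·(≡2) mod 3; (2|3)=-1, (2|3)=-1; (−1)^{10·4·1}·(-1)^4·(-1)^10 = +1.
v=23: a=23^-6·(≡22), b=23^-2·(≡10) mod 23; (22|23)=-1, (10|23)=-1; (−1)^{-6·-2·11}·(-1)^-2·(-1)^-6 = +1.
v=37: a=37^2·(≡15), b=37^1·(≡13) mod 37; (15|37)=-1, (13|37)=-1; (−1)^{2·1·18}·(-1)^1·(-1)^2 = -1.
v=∞: -190 < 0 and -502645 < 0  ⇒  (a,b)_∞ = -1.
v=11: a=11^2·(≡10), b=11^1·(≡7) mod 11; (10|11)=-1, (7|11)=-1; (−1)^{2·1·5}·(-1)^1·(-1)^2 = -1.
v=19: a=19^3·(≡6), b=19^1·(≡18) mod 19; (6|19)=+1, (18|19)=-1; (−1)^{3·1·9}·(+1)^1·(-1)^3 = +1.
Ram(-190, -502645) = {2, 5, 11, 13, 37, ∞}; no ℚ_2-point on the conic.

[2, 5, 11, 13, 37, inf]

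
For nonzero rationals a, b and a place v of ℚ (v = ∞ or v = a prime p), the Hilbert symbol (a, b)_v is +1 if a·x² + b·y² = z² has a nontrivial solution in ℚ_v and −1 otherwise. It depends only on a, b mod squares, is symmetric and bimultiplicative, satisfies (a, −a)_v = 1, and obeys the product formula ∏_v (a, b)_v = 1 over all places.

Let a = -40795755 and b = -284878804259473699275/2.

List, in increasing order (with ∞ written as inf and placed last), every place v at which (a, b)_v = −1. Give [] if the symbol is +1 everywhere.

(a, b) ≡ (-1995, -38038) mod (ℚ^×)²; places V = {2, 3, 5, 7, 11, 13, 19, ∞}.
(a,b)_∞: sgn(-1995)=−, sgn(-38038)=−, so -1.
(a,b)_2: α=0, β=-1; u≡5, v≡5 (mod 8); ε(u)ε(v)=0·0, αω(v)=0·1, βω(u)=-1·1; sum ≡ 1  ⇒  -1.
(a,b)_11: α=2, u≡6; β=5, v≡6 (mod 11); (6|11)=-1, (6|11)=-1; sign (−1)^0·-1^5·-1^2 = -1.
(a,b)_19: α=1, u≡7; β=3, v≡12 (mod 19); (7|19)=+1, (12|19)=-1; sign (−1)^1·+1^3·-1^1 = +1.
(a,b)_7: α=1, u≡4; β=3, v≡5 (mod 7); (4|7)=+1, (5|7)=-1; sign (−1)^1·+1^3·-1^1 = +1.
(a,b)_3: α=1, u≡1; β=4, v≡2 (mod 3); (1|3)=+1, (2|3)=-1; sign (−1)^0·+1^4·-1^1 = -1.
(a,b)_5: α=1, u≡4; β=2, v≡2 (mod 5); (4|5)=+1, (2|5)=-1; sign (−1)^0·+1^2·-1^1 = -1.
(a,b)_13: α=2, u≡2; β=5, v≡4 (mod 13); (2|13)=-1, (4|13)=+1; sign (−1)^0·-1^5·+1^2 = -1.
(-1995, -38038 / ℚ) ramifies at {2, 3, 5, 11, 13, ∞}: a division algebra.

[2, 3, 5, 11, 13, inf]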